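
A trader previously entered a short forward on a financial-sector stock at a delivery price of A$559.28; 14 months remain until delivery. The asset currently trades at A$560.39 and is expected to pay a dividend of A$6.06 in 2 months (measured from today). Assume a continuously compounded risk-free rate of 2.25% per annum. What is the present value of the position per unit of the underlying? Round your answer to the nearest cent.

PV(remaining dividends) I = 6.06·e^(−0.0225·2/12) = 6.0373
Current forward F = (S − I)·e^(rT) = (560.39 − 6.0373)·e^(0.0225·14/12) = 554.3527 × 1.026598 = 569.0974
Value (long) = (F − K)·e^(−rT) = (569.0974 − 559.28) × 0.974092 = 9.5631
Short position value = −(long value) = -A$9.56

-A$9.56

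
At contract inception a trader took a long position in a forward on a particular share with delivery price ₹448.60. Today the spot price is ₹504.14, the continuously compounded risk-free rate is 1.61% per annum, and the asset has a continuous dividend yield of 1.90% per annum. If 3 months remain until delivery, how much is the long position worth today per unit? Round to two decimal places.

₹54.95

Current fair forward for the remaining 3 months: F = S·e^((r − q)·T), (r − q) = 0.0161 − 0.0190 = -0.0029
F = 504.14 · e^(-0.0029 × 3/12) = 504.14 × 0.999275 = 503.7745
Value of long forward = (F − K)·e^(−rT) = (503.7745 − 448.60) · e^(−0.0161·3/12)
= 55.1745 × 0.995983 = 54.95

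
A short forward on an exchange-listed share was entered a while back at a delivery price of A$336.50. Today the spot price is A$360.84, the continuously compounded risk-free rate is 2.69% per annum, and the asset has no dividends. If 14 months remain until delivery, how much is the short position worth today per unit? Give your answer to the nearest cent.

-A$34.74

Current fair forward for the remaining 14 months: F = S·e^(r·T), r = 0.0269
F = 360.84 · e^(0.0269 × 14/12) = 360.84 × 1.031881 = 372.3439
Value of long forward = (F − K)·e^(−rT) = (372.3439 − 336.50) · e^(−0.0269·14/12)
= 35.8439 × 0.969104 = 34.74
Short position value = −(long value) = -A$34.74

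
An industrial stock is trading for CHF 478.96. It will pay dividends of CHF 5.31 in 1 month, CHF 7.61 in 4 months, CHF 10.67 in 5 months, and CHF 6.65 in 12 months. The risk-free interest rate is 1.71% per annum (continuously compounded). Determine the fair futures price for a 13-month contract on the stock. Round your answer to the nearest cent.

PV(dividends) I = 5.31·e^(−0.0171·1/12) + 7.61·e^(−0.0171·4/12) + 10.67·e^(−0.0171·5/12) + 6.65·e^(−0.0171·12/12)
I = 5.3024 + 7.5667 + 10.5942 + 6.5373 = 30.0006
F = (S − I)·e^(rT) = (478.96 − 30.0006) · e^(0.0171·13/12)
= 448.9594 · e^0.018525 = 448.9594 × 1.018698 = CHF 457.35

CHF 457.35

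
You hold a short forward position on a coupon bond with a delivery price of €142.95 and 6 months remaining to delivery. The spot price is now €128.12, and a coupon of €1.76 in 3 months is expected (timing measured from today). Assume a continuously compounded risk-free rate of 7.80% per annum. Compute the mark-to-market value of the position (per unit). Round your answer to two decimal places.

€11.09

PV(remaining coupons) I = 1.76·e^(−0.0780·3/12) = 1.7260
Current forward F = (S − I)·e^(rT) = (128.12 − 1.7260)·e^(0.0780·6/12) = 126.3940 × 1.039770 = 131.4207
Value (long) = (F − K)·e^(−rT) = (131.4207 − 142.95) × 0.961751 = -11.0883
Short position value = −(long value) = €11.09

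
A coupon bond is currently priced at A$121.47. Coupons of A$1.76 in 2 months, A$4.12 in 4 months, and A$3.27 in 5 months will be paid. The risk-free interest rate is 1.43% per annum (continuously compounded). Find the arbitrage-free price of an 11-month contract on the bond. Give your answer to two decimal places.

PV(coupons) I = 1.76·e^(−0.0143·2/12) + 4.12·e^(−0.0143·4/12) + 3.27·e^(−0.0143·5/12)
I = 1.7558 + 4.1004 + 3.2506 = 9.1068
F = (S − I)·e^(rT) = (121.47 − 9.1068) · e^(0.0143·11/12)
= 112.3632 · e^0.013108 = 112.3632 × 1.013194 = A$113.85

A$113.85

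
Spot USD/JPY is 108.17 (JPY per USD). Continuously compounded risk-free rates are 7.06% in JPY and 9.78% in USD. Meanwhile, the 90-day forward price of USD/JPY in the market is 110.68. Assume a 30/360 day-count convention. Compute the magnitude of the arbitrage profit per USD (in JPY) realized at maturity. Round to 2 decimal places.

Fair forward: F* = S·e^(carry·T), with carry = (r_JPY − r_USD) = 0.0706 − 0.0978 = -0.0272
F* = 108.17 · e^(-0.0272 × 90/360) = 108.17 · e^-0.006800 = 108.17 × 0.993223 = 107.4369
Market 110.68 > fair 107.4369: forward overpriced → cash-and-carry (buy spot, short the forward).
At maturity, profit = |F_mkt − F*| = |110.68 − 107.4369| = 3.24 per USD (in JPY)

3.24 per USD (in JPY)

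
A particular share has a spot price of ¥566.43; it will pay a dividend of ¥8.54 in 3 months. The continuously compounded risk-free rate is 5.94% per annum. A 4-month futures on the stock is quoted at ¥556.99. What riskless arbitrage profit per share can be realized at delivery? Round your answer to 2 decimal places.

¥12.18 per share

PV(dividends) I = 8.54·e^(−0.0594·3/12) = 8.4141
Fair futures F* = (S − I)·e^(rT) = (566.43 − 8.4141)·e^0.019800 = 558.0159 × 1.019997 = 569.1745
Market ¥556.99 < fair 569.1745: forward underpriced → reverse cash-and-carry (short the stock, invest proceeds at r, pay the dividends, go long the forward).
Profit at T = |F_mkt − F*| = |556.99 − 569.1745| = ¥12.18 per share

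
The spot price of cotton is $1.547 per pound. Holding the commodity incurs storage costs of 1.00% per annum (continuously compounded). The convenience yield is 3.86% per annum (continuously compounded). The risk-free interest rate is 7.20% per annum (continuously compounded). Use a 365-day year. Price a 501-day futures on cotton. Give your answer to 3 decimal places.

Net carry = r + u − y = 0.0720 + 0.0100 − 0.0386 = 0.0434
F = S·e^((r+u−y)T) = 1.547 · e^(0.0434 × 501/365) = 1.547 · e^0.059571
= 1.547 × 1.061381 = $1.642 per pound

$1.642 per pound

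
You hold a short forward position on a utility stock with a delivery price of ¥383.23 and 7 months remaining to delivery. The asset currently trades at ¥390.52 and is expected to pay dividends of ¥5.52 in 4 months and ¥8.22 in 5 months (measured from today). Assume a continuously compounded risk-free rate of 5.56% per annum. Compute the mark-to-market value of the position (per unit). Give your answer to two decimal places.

-¥6.07

PV(remaining dividends) I = 5.52·e^(−0.0556·4/12) + 8.22·e^(−0.0556·5/12) = 13.4504
Current forward F = (S − I)·e^(rT) = (390.52 − 13.4504)·e^(0.0556·7/12) = 377.0696 × 1.032965 = 389.4997
Value (long) = (F − K)·e^(−rT) = (389.4997 − 383.23) × 0.968087 = 6.0696
Short position value = −(long value) = -¥6.07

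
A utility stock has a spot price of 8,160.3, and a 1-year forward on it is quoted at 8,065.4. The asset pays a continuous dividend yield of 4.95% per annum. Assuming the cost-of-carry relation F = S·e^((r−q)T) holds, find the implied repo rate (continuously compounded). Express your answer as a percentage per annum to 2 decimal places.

From F = S·e^((r−q)T): (r − q) = ln(F/S)/T
ln(8065.4/8160.3) = ln(0.988371) = -0.011697
(r − q) = -0.011697 / (1) = -0.011697
r = ln(F/S)/T + q = -0.011697 + 0.0495 = 0.037803
r = 3.78%

3.78%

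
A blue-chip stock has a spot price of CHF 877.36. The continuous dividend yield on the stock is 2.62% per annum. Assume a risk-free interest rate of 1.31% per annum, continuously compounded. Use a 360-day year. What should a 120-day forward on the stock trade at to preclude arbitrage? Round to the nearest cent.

F = S·e^((r − q)T) = 877.36 · e^((0.0131 − 0.0262) × 120/360)
= 877.36 · e^-0.004367 = 877.36 × 0.995643
F = CHF 873.54

CHF 873.54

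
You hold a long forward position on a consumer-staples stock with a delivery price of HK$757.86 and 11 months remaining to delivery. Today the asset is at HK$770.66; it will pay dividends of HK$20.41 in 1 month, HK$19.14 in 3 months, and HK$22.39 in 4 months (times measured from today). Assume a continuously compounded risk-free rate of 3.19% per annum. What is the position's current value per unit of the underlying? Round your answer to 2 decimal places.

-HK$26.86

PV(remaining dividends) I = 20.41·e^(−0.0319·1/12) + 19.14·e^(−0.0319·3/12) + 22.39·e^(−0.0319·4/12) = 61.4970
Current forward F = (S − I)·e^(rT) = (770.66 − 61.4970)·e^(0.0319·11/12) = 709.1630 × 1.029673 = 730.2060
Value (long) = (F − K)·e^(−rT) = (730.2060 − 757.86) × 0.971182 = -26.8571
Value = -HK$26.86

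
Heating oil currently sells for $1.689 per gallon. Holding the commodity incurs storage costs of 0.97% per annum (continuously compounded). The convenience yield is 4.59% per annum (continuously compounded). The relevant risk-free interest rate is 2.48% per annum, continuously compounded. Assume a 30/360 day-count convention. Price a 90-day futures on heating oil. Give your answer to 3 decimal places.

$1.684 per gallon

Net carry = r + u − y = 0.0248 + 0.0097 − 0.0459 = -0.0114
F = S·e^((r+u−y)T) = 1.689 · e^(-0.0114 × 90/360) = 1.689 · e^-0.002850
= 1.689 × 0.997154 = $1.684 per gallon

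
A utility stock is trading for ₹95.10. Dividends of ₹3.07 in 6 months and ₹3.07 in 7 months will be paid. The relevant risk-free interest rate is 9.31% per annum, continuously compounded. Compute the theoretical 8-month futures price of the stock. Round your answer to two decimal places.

PV(dividends) I = 3.07·e^(−0.0931·6/12) + 3.07·e^(−0.0931·7/12)
I = 2.9304 + 2.9077 = 5.8381
F = (S − I)·e^(rT) = (95.10 − 5.8381) · e^(0.0931·8/12)
= 89.2619 · e^0.062067 = 89.2619 × 1.064034 = ₹94.98

₹94.98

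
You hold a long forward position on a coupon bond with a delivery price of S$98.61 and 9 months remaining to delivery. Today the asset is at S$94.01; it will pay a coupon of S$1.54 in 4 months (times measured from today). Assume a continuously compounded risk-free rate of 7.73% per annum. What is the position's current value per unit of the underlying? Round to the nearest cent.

-S$0.55

PV(remaining coupons) I = 1.54·e^(−0.0773·4/12) = 1.5008
Current forward F = (S − I)·e^(rT) = (94.01 − 1.5008)·e^(0.0773·9/12) = 92.5092 × 1.059689 = 98.0310
Value (long) = (F − K)·e^(−rT) = (98.0310 − 98.61) × 0.943674 = -0.5464
Value = -S$0.55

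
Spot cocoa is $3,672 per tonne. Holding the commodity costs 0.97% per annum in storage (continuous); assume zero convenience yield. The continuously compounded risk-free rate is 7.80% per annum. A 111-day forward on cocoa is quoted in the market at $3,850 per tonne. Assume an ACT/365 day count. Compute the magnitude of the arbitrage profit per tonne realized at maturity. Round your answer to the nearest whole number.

$79 per tonne

Fair forward: F* = S·e^(carry·T), with carry = (r + u) = 0.0780 + 0.0097 = 0.0877
F* = 3672 · e^(0.0877 × 111/365) = 3672 · e^0.026670 = 3672 × 1.027029 = $3771.2505
Market $3850 > fair $3771.2505: forward overpriced → cash-and-carry (buy spot, short the forward).
At maturity, profit = |F_mkt − F*| = |3850 − 3771.2505| = $79 per tonne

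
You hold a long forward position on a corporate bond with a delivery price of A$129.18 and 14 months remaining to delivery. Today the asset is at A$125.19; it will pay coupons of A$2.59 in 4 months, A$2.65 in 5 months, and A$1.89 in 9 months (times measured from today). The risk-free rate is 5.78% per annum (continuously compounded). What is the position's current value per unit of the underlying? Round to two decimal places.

-A$2.50

PV(remaining coupons) I = 2.59·e^(−0.0578·4/12) + 2.65·e^(−0.0578·5/12) + 1.89·e^(−0.0578·9/12) = 6.9373
Current forward F = (S − I)·e^(rT) = (125.19 − 6.9373)·e^(0.0578·14/12) = 118.2527 × 1.069759 = 126.5019
Value (long) = (F − K)·e^(−rT) = (126.5019 − 129.18) × 0.934790 = -2.5035
Value = -A$2.50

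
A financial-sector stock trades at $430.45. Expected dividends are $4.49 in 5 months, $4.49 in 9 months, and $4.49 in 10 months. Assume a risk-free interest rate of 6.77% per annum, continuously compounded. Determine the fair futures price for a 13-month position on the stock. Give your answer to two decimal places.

$449.35

PV(dividends) I = 4.49·e^(−0.0677·5/12) + 4.49·e^(−0.0677·9/12) + 4.49·e^(−0.0677·10/12)
I = 4.3651 + 4.2677 + 4.2437 = 12.8765
F = (S − I)·e^(rT) = (430.45 − 12.8765) · e^(0.0677·13/12)
= 417.5735 · e^0.073342 = 417.5735 × 1.076098 = $449.35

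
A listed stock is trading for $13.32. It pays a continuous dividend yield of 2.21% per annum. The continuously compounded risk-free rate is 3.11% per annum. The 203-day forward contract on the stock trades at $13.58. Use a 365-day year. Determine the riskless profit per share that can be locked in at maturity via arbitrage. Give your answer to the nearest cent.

Fair forward: F* = S·e^(carry·T), with carry = (r − q) = 0.0311 − 0.0221 = 0.0090
F* = 13.32 · e^(0.0090 × 203/365) = 13.32 · e^0.005005 = 13.32 × 1.005018 = $13.3868
Market $13.58 > fair $13.3868: forward overpriced → cash-and-carry (buy spot, short the forward).
At maturity, profit = |F_mkt − F*| = |13.58 − 13.3868| = $0.19 per share

$0.19 per share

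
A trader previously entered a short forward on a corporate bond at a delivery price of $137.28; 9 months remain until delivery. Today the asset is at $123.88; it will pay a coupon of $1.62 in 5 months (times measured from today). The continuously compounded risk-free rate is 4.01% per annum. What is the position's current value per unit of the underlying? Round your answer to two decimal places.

$10.93

PV(remaining coupons) I = 1.62·e^(−0.0401·5/12) = 1.5932
Current forward F = (S − I)·e^(rT) = (123.88 − 1.5932)·e^(0.0401·9/12) = 122.2868 × 1.030532 = 126.0205
Value (long) = (F − K)·e^(−rT) = (126.0205 − 137.28) × 0.970373 = -10.9259
Short position value = −(long value) = $10.93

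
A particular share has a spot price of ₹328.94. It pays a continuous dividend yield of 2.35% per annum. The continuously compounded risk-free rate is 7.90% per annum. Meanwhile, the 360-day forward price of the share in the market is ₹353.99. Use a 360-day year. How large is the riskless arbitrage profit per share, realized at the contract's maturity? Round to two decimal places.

₹6.28 per share

Fair forward: F* = S·e^(carry·T), with carry = (r − q) = 0.0790 − 0.0235 = 0.0555
F* = 328.94 · e^(0.0555 × 360/360) = 328.94 · e^0.055500 = 328.94 × 1.057069 = ₹347.7123
Market ₹353.99 > fair ₹347.7123: forward overpriced → cash-and-carry (buy spot, short the forward).
At maturity, profit = |F_mkt − F*| = |353.99 − 347.7123| = ₹6.28 per share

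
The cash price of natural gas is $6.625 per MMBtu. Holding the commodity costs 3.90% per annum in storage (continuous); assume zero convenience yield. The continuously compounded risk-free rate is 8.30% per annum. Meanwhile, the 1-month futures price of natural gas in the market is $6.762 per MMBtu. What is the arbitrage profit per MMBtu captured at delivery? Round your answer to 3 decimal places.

Fair futures: F* = S·e^(carry·T), with carry = (r + u) = 0.0830 + 0.0390 = 0.1220
F* = 6.625 · e^(0.1220 × 1/12) = 6.625 · e^0.010167 = 6.625 × 1.010219 = $6.6927
Market $6.762 > fair $6.6927: forward overpriced → cash-and-carry (buy spot, short the forward).
At maturity, profit = |F_mkt − F*| = |6.762 − 6.6927| = $0.069 per MMBtu

$0.069 per MMBtu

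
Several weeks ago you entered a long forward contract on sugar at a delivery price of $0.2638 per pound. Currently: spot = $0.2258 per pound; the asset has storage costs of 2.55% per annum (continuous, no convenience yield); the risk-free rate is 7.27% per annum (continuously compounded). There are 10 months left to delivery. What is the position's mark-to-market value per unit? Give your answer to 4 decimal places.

Current fair forward for the remaining 10 months: F = S·e^((r + u)·T), (r + u) = 0.0727 + 0.0255 = 0.0982
F = 0.2258 · e^(0.0982 × 10/12) = 0.2258 × 1.085275 = 0.2451
Value of long forward = (F − K)·e^(−rT) = (0.2451 − 0.2638) · e^(−0.0727·10/12)
= -0.0187 × 0.941215 = -0.0176

-$0.0176 per pound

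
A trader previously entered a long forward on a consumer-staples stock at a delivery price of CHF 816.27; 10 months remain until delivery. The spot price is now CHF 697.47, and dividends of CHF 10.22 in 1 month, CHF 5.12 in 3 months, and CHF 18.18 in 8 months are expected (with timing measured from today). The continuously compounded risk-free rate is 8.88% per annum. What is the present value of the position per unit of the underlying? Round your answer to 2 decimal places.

-CHF 92.86

PV(remaining dividends) I = 10.22·e^(−0.0888·1/12) + 5.12·e^(−0.0888·3/12) + 18.18·e^(−0.0888·8/12) = 32.2872
Current forward F = (S − I)·e^(rT) = (697.47 − 32.2872)·e^(0.0888·10/12) = 665.1828 × 1.076807 = 716.2735
Value (long) = (F − K)·e^(−rT) = (716.2735 − 816.27) × 0.928672 = -92.8639
Value = -CHF 92.86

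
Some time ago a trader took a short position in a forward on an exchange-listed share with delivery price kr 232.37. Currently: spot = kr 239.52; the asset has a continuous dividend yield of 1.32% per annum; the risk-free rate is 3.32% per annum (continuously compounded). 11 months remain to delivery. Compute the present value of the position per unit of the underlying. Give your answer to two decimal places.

-kr 11.23

Current fair forward for the remaining 11 months: F = S·e^((r − q)·T), (r − q) = 0.0332 − 0.0132 = 0.0200
F = 239.52 · e^(0.0200 × 11/12) = 239.52 × 1.018502 = 243.9516
Value of long forward = (F − K)·e^(−rT) = (243.9516 − 232.37) · e^(−0.0332·11/12)
= 11.5816 × 0.970025 = 11.23
Short position value = −(long value) = -kr 11.23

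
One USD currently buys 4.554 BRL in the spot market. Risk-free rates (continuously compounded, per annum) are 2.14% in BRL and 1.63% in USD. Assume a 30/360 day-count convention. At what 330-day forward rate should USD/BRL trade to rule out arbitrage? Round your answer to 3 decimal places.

4.575

F = S·e^((r_BRL − r_USD)T) = 4.554 · e^((0.0214 − 0.0163) × 330/360)
= 4.554 · e^0.004675 = 4.554 × 1.004686
F = 4.575 BRL per USD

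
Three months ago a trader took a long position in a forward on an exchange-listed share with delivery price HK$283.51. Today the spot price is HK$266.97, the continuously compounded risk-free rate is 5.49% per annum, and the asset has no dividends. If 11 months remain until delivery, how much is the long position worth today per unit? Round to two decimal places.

Current fair forward for the remaining 11 months: F = S·e^(r·T), r = 0.0549
F = 266.97 · e^(0.0549 × 11/12) = 266.97 × 1.051613 = 280.7491
Value of long forward = (F − K)·e^(−rT) = (280.7491 − 283.51) · e^(−0.0549·11/12)
= -2.7609 × 0.950920 = -2.63

-HK$2.63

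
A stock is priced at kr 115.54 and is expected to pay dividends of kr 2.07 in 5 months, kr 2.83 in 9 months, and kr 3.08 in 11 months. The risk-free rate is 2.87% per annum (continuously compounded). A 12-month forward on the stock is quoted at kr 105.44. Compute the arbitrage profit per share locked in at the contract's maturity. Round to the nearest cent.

kr 5.42 per share

PV(dividends) I = 2.07·e^(−0.0287·5/12) + 2.83·e^(−0.0287·9/12) + 3.08·e^(−0.0287·11/12) = 7.8152
Fair forward F* = (S − I)·e^(rT) = (115.54 − 7.8152)·e^0.028700 = 107.7248 × 1.029116 = 110.8613
Market kr 105.44 < fair 110.8613: forward underpriced → reverse cash-and-carry (short the stock, invest proceeds at r, pay the dividends, go long the forward).
Profit at T = |F_mkt − F*| = |105.44 − 110.8613| = kr 5.42 per share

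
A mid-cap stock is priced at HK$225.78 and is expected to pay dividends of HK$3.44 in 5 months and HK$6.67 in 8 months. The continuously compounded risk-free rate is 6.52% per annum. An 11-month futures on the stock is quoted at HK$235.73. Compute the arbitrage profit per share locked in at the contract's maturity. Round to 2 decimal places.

PV(dividends) I = 3.44·e^(−0.0652·5/12) + 6.67·e^(−0.0652·8/12) = 9.7341
Fair futures F* = (S − I)·e^(rT) = (225.78 − 9.7341)·e^0.059767 = 216.0459 × 1.061589 = 229.3520
Market HK$235.73 > fair 229.3520: forward overpriced → cash-and-carry (borrow at r, buy the stock and collect the dividends, short the forward).
Profit at T = |F_mkt − F*| = |235.73 − 229.3520| = HK$6.38 per share

HK$6.38 per share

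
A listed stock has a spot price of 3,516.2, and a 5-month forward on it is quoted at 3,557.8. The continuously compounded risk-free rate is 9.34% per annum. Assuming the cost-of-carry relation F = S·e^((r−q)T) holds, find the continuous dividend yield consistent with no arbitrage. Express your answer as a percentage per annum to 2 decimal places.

6.52%

From F = S·e^((r−q)T): (r − q) = ln(F/S)/T
ln(3557.8/3516.2) = ln(1.011831) = 0.011762
(r − q) = 0.011762 / (5/12) = 0.028229
q = r − ln(F/S)/T = 0.0934 − 0.028229 = 0.065171
q = 6.52%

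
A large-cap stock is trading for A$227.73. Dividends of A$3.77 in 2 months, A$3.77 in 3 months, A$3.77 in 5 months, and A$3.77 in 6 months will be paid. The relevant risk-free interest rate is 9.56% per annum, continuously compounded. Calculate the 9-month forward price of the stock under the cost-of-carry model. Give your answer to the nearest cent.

PV(dividends) I = 3.77·e^(−0.0956·2/12) + 3.77·e^(−0.0956·3/12) + 3.77·e^(−0.0956·5/12) + 3.77·e^(−0.0956·6/12)
I = 3.7104 + 3.6810 + 3.6228 + 3.5940 = 14.6082
F = (S − I)·e^(rT) = (227.73 − 14.6082) · e^(0.0956·9/12)
= 213.1218 · e^0.071700 = 213.1218 × 1.074333 = A$228.96

A$228.96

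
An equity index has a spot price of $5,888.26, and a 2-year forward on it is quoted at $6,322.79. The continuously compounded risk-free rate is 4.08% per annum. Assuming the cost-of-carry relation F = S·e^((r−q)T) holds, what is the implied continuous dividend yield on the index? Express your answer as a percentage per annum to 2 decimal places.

0.52%

From F = S·e^((r−q)T): (r − q) = ln(F/S)/T
ln(6322.79/5888.26) = ln(1.073796) = 0.071200
(r − q) = 0.071200 / (2) = 0.035600
q = r − ln(F/S)/T = 0.0408 − 0.035600 = 0.005200
q = 0.52%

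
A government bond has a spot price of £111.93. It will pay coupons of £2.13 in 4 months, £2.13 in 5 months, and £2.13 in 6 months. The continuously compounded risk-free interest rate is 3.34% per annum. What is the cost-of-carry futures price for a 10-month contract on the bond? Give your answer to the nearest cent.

PV(coupons) I = 2.13·e^(−0.0334·4/12) + 2.13·e^(−0.0334·5/12) + 2.13·e^(−0.0334·6/12)
I = 2.1064 + 2.1006 + 2.0947 = 6.3017
F = (S − I)·e^(rT) = (111.93 − 6.3017) · e^(0.0334·10/12)
= 105.6283 · e^0.027833 = 105.6283 × 1.028224 = £108.61

£108.61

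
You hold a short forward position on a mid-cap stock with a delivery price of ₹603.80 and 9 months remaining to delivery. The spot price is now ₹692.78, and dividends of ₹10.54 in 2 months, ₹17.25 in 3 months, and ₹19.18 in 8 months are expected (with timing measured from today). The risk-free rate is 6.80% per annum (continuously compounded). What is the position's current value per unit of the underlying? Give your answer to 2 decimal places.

-₹73.29

PV(remaining dividends) I = 10.54·e^(−0.0680·2/12) + 17.25·e^(−0.0680·3/12) + 19.18·e^(−0.0680·8/12) = 45.7104
Current forward F = (S − I)·e^(rT) = (692.78 − 45.7104)·e^(0.0680·9/12) = 647.0696 × 1.052323 = 680.9262
Value (long) = (F − K)·e^(−rT) = (680.9262 − 603.80) × 0.950279 = 73.2914
Short position value = −(long value) = -₹73.29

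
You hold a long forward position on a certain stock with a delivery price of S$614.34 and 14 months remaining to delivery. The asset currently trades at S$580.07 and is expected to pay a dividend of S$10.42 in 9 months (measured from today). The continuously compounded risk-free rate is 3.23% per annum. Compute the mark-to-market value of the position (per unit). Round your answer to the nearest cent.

-S$21.72

PV(remaining dividends) I = 10.42·e^(−0.0323·9/12) = 10.1706
Current forward F = (S − I)·e^(rT) = (580.07 − 10.1706)·e^(0.0323·14/12) = 569.8994 × 1.038402 = 591.7847
Value (long) = (F − K)·e^(−rT) = (591.7847 − 614.34) × 0.963018 = -21.7212
Value = -S$21.72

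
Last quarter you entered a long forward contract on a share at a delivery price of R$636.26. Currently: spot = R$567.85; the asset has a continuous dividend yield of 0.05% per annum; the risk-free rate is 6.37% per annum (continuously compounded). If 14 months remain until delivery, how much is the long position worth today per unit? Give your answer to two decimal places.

Current fair forward for the remaining 14 months: F = S·e^((r − q)·T), (r − q) = 0.0637 − 0.0005 = 0.0632
F = 567.85 · e^(0.0632 × 14/12) = 567.85 × 1.076520 = 611.3019
Value of long forward = (F − K)·e^(−rT) = (611.3019 − 636.26) · e^(−0.0637·14/12)
= -24.9581 × 0.928378 = -23.17

-R$23.17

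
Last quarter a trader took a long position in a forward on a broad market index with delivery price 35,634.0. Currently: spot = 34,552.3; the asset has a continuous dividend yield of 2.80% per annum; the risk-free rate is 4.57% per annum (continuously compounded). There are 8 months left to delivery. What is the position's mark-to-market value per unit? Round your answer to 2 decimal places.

Current fair forward for the remaining 8 months: F = S·e^((r − q)·T), (r − q) = 0.0457 − 0.0280 = 0.0177
F = 34552.3 · e^(0.0177 × 8/12) = 34552.3 × 1.01186989 = 34962.4320
Value of long forward = (F − K)·e^(−rT) = (34962.4320 − 35634.0) · e^(−0.0457·8/12)
= -671.5680 × 0.96999276 = -651.42

-651.42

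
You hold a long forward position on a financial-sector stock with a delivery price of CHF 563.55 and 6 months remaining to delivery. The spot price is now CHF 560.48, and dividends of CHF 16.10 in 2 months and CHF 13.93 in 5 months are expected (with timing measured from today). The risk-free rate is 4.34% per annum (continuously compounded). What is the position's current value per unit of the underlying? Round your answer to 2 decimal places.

-CHF 20.64

PV(remaining dividends) I = 16.10·e^(−0.0434·2/12) + 13.93·e^(−0.0434·5/12) = 29.6643
Current forward F = (S − I)·e^(rT) = (560.48 − 29.6643)·e^(0.0434·6/12) = 530.8157 × 1.021937 = 542.4602
Value (long) = (F − K)·e^(−rT) = (542.4602 − 563.55) × 0.978534 = -20.6371
Value = -CHF 20.64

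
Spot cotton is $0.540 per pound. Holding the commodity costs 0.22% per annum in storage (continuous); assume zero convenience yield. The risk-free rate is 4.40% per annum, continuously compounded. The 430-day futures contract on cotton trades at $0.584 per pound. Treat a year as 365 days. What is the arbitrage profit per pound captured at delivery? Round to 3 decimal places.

$0.014 per pound

Fair futures: F* = S·e^(carry·T), with carry = (r + u) = 0.0440 + 0.0022 = 0.0462
F* = 0.540 · e^(0.0462 × 430/365) = 0.540 · e^0.054427 = 0.540 × 1.055935 = $0.5702
Market $0.584 > fair $0.5702: forward overpriced → cash-and-carry (buy spot, short the forward).
At maturity, profit = |F_mkt − F*| = |0.584 − 0.5702| = $0.014 per pound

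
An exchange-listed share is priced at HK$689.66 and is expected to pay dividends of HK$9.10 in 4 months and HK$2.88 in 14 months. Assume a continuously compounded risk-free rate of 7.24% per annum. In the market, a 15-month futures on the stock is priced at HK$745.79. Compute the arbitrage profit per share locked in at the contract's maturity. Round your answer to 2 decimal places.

HK$3.43 per share

PV(dividends) I = 9.10·e^(−0.0724·4/12) + 2.88·e^(−0.0724·14/12) = 11.5297
Fair futures F* = (S − I)·e^(rT) = (689.66 − 11.5297)·e^0.090500 = 678.1303 × 1.094722 = 742.3642
Market HK$745.79 > fair 742.3642: forward overpriced → cash-and-carry (borrow at r, buy the stock and collect the dividends, short the forward).
Profit at T = |F_mkt − F*| = |745.79 − 742.3642| = HK$3.43 per share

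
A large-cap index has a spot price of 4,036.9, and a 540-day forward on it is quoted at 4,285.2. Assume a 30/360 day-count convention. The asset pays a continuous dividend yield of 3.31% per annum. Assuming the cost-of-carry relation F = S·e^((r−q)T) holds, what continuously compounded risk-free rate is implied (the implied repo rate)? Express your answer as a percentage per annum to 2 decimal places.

From F = S·e^((r−q)T): (r − q) = ln(F/S)/T
ln(4285.2/4036.9) = ln(1.061508) = 0.059691
(r − q) = 0.059691 / (540/360) = 0.039794
r = ln(F/S)/T + q = 0.039794 + 0.0331 = 0.072894
r = 7.29%

7.29%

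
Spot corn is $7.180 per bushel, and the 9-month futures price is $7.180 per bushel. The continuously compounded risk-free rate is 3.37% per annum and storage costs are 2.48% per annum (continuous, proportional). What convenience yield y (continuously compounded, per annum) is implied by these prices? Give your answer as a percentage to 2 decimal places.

F = S·e^((r+u−y)T) ⇒ (r+u−y) = ln(F/S)/T
ln(7.180/7.180) = 0.000000; /T ⇒ 0.000000
y = r + u − ln(F/S)/T = 0.0337 + 0.0248 + 0.000000 = 0.058500
y = 5.85%

5.85%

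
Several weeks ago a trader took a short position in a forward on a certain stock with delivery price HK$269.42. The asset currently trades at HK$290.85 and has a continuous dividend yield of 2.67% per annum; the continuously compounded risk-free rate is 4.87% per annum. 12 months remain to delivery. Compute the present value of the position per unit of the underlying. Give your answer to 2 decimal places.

-HK$26.57

Current fair forward for the remaining 12 months: F = S·e^((r − q)·T), (r − q) = 0.0487 − 0.0267 = 0.0220
F = 290.85 · e^(0.0220 × 12/12) = 290.85 × 1.022244 = 297.3197
Value of long forward = (F − K)·e^(−rT) = (297.3197 − 269.42) · e^(−0.0487·12/12)
= 27.8997 × 0.952467 = 26.57
Short position value = −(long value) = -HK$26.57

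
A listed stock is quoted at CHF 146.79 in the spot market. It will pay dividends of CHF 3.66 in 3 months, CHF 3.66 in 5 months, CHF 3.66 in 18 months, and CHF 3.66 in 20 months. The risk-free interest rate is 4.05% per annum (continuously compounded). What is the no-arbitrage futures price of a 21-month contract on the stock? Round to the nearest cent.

CHF 142.45

PV(dividends) I = 3.66·e^(−0.0405·3/12) + 3.66·e^(−0.0405·5/12) + 3.66·e^(−0.0405·18/12) + 3.66·e^(−0.0405·20/12)
I = 3.6231 + 3.5988 + 3.4443 + 3.4211 = 14.0873
F = (S − I)·e^(rT) = (146.79 − 14.0873) · e^(0.0405·21/12)
= 132.7027 · e^0.070875 = 132.7027 × 1.073447 = CHF 142.45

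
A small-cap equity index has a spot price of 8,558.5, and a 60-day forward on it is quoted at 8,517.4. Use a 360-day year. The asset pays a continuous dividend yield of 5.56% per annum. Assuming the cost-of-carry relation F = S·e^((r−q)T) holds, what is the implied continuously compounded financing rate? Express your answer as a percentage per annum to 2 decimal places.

From F = S·e^((r−q)T): (r − q) = ln(F/S)/T
ln(8517.4/8558.5) = ln(0.995198) = -0.004814
(r − q) = -0.004814 / (60/360) = -0.028884
r = ln(F/S)/T + q = -0.028884 + 0.0556 = 0.026716
r = 2.67%

2.67%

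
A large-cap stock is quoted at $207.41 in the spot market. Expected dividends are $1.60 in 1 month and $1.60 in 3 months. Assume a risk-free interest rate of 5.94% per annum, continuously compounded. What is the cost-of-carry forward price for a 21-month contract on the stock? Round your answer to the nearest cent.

PV(dividends) I = 1.60·e^(−0.0594·1/12) + 1.60·e^(−0.0594·3/12)
I = 1.5921 + 1.5764 = 3.1685
F = (S − I)·e^(rT) = (207.41 − 3.1685) · e^(0.0594·21/12)
= 204.2415 · e^0.103950 = 204.2415 × 1.109545 = $226.62

$226.62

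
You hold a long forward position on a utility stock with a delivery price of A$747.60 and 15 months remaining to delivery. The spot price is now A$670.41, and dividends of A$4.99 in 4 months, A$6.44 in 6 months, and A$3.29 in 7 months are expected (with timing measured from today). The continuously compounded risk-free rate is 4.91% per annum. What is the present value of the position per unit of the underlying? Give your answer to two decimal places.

-A$47.08

PV(remaining dividends) I = 4.99·e^(−0.0491·4/12) + 6.44·e^(−0.0491·6/12) + 3.29·e^(−0.0491·7/12) = 14.3899
Current forward F = (S − I)·e^(rT) = (670.41 − 14.3899)·e^(0.0491·15/12) = 656.0201 × 1.063298 = 697.5449
Value (long) = (F − K)·e^(−rT) = (697.5449 − 747.60) × 0.940470 = -47.0753
Value = -A$47.08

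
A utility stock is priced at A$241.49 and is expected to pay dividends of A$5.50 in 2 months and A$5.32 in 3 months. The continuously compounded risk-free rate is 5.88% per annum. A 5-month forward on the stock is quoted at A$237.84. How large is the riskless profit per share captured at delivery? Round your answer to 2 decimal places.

PV(dividends) I = 5.50·e^(−0.0588·2/12) + 5.32·e^(−0.0588·3/12) = 10.6887
Fair forward F* = (S − I)·e^(rT) = (241.49 − 10.6887)·e^0.024500 = 230.8013 × 1.024803 = 236.5259
Market A$237.84 > fair 236.5259: forward overpriced → cash-and-carry (borrow at r, buy the stock and collect the dividends, short the forward).
Profit at T = |F_mkt − F*| = |237.84 − 236.5259| = A$1.31 per share

A$1.31 per share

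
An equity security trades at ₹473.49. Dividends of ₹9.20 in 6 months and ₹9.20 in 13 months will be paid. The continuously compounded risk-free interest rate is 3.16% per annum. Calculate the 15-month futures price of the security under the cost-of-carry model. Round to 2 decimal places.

₹473.90

PV(dividends) I = 9.20·e^(−0.0316·6/12) + 9.20·e^(−0.0316·13/12)
I = 9.0558 + 8.8904 = 17.9462
F = (S − I)·e^(rT) = (473.49 − 17.9462) · e^(0.0316·15/12)
= 455.5438 · e^0.039500 = 455.5438 × 1.040290 = ₹473.90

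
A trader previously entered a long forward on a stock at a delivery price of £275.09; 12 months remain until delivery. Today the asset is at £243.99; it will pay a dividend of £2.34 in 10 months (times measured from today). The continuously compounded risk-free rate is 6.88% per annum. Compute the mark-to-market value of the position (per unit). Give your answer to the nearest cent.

-£15.02

PV(remaining dividends) I = 2.34·e^(−0.0688·10/12) = 2.2096
Current forward F = (S − I)·e^(rT) = (243.99 − 2.2096)·e^(0.0688·12/12) = 241.7804 × 1.071222 = 259.0005
Value (long) = (F − K)·e^(−rT) = (259.0005 − 275.09) × 0.933513 = -15.0198
Value = -£15.02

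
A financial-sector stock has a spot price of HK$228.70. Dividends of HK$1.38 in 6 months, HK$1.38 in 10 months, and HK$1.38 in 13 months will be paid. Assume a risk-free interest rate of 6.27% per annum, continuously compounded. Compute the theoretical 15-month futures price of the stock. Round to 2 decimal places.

PV(dividends) I = 1.38·e^(−0.0627·6/12) + 1.38·e^(−0.0627·10/12) + 1.38·e^(−0.0627·13/12)
I = 1.3374 + 1.3097 + 1.2894 = 3.9365
F = (S − I)·e^(rT) = (228.70 − 3.9365) · e^(0.0627·15/12)
= 224.7635 · e^0.078375 = 224.7635 × 1.081528 = HK$243.09

HK$243.09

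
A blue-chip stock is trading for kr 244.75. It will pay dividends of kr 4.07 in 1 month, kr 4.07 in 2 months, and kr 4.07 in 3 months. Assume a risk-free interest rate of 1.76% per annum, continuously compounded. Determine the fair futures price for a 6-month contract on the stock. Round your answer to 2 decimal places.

PV(dividends) I = 4.07·e^(−0.0176·1/12) + 4.07·e^(−0.0176·2/12) + 4.07·e^(−0.0176·3/12)
I = 4.0640 + 4.0581 + 4.0521 = 12.1742
F = (S − I)·e^(rT) = (244.75 − 12.1742) · e^(0.0176·6/12)
= 232.5758 · e^0.008800 = 232.5758 × 1.008839 = kr 234.63

kr 234.63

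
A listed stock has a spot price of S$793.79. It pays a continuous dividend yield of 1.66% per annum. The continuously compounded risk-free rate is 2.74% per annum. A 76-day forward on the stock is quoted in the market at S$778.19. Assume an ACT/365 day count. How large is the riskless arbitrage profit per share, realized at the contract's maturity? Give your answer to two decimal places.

S$17.39 per share

Fair forward: F* = S·e^(carry·T), with carry = (r − q) = 0.0274 − 0.0166 = 0.0108
F* = 793.79 · e^(0.0108 × 76/365) = 793.79 · e^0.002249 = 793.79 × 1.002252 = S$795.5776
Market S$778.19 < fair S$795.5776: forward underpriced → reverse cash-and-carry (short spot, go long the forward).
At maturity, profit = |F_mkt − F*| = |778.19 − 795.5776| = S$17.39 per share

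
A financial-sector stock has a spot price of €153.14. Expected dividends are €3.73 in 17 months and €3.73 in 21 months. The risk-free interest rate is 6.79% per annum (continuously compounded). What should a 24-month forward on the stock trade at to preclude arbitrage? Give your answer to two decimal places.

PV(dividends) I = 3.73·e^(−0.0679·17/12) + 3.73·e^(−0.0679·21/12)
I = 3.3879 + 3.3121 = 6.7000
F = (S − I)·e^(rT) = (153.14 − 6.7000) · e^(0.0679·24/12)
= 146.4400 · e^0.135800 = 146.4400 × 1.145453 = €167.74

€167.74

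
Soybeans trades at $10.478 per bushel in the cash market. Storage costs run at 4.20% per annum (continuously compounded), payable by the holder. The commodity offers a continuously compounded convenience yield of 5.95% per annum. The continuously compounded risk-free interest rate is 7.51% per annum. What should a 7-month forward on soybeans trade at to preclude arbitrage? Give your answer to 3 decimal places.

Net carry = r + u − y = 0.0751 + 0.0420 − 0.0595 = 0.0576
F = S·e^((r+u−y)T) = 10.478 · e^(0.0576 × 7/12) = 10.478 · e^0.033600
= 10.478 × 1.034171 = $10.836 per bushel

$10.836 per bushel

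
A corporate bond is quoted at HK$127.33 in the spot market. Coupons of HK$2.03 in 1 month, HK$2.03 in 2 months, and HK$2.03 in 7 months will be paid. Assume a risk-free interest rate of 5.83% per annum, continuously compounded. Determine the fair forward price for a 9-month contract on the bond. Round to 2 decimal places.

HK$126.76

PV(coupons) I = 2.03·e^(−0.0583·1/12) + 2.03·e^(−0.0583·2/12) + 2.03·e^(−0.0583·7/12)
I = 2.0202 + 2.0104 + 1.9621 = 5.9927
F = (S − I)·e^(rT) = (127.33 − 5.9927) · e^(0.0583·9/12)
= 121.3373 · e^0.043725 = 121.3373 × 1.044695 = HK$126.76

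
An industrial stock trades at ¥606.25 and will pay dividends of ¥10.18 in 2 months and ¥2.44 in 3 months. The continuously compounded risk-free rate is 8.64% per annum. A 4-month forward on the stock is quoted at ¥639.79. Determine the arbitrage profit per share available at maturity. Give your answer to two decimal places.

¥28.61 per share

PV(dividends) I = 10.18·e^(−0.0864·2/12) + 2.44·e^(−0.0864·3/12) = 12.4223
Fair forward F* = (S − I)·e^(rT) = (606.25 − 12.4223)·e^0.028800 = 593.8277 × 1.029219 = 611.1788
Market ¥639.79 > fair 611.1788: forward overpriced → cash-and-carry (borrow at r, buy the stock and collect the dividends, short the forward).
Profit at T = |F_mkt − F*| = |639.79 − 611.1788| = ¥28.61 per share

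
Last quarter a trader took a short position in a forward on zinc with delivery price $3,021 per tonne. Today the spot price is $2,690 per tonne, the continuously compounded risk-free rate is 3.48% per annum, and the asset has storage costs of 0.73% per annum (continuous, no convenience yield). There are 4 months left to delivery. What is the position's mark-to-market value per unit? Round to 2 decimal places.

Current fair forward for the remaining 4 months: F = S·e^((r + u)·T), (r + u) = 0.0348 + 0.0073 = 0.0421
F = 2690 · e^(0.0421 × 4/12) = 2690 × 1.01413226 = 2728.0158
Value of long forward = (F − K)·e^(−rT) = (2728.0158 − 3021) · e^(−0.0348·4/12)
= -292.9842 × 0.98846702 = -289.61
Short position value = −(long value) = $289.61

$289.61 per tonne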